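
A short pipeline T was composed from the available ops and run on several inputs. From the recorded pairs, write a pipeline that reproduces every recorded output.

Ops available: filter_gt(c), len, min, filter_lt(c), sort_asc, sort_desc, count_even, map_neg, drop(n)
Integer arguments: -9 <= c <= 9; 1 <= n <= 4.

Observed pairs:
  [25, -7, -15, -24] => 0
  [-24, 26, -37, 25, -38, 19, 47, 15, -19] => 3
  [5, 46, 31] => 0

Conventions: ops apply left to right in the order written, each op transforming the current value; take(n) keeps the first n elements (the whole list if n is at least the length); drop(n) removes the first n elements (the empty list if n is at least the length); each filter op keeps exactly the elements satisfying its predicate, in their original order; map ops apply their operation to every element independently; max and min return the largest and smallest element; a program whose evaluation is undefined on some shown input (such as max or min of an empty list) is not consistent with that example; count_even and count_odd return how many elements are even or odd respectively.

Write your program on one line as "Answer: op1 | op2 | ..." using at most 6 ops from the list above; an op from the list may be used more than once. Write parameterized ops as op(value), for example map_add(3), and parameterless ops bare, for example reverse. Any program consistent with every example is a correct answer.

drop(4) | sort_desc | sort_asc | drop(2) | map_neg | len

Check, running the answer program on each example:
  [25, -7, -15, -24] -> [] -> [] -> [] -> [] -> [] -> 0
  [-24, 26, -37, 25, -38, 19, 47, 15, -19] -> [-38, 19, 47, 15, -19] -> [47, 19, 15, -19, -38] -> [-38, -19, 15, 19, 47] -> [15, 19, 47] -> [-15, -19, -47] -> 3
  [5, 46, 31] -> [] -> [] -> [] -> [] -> [] -> 0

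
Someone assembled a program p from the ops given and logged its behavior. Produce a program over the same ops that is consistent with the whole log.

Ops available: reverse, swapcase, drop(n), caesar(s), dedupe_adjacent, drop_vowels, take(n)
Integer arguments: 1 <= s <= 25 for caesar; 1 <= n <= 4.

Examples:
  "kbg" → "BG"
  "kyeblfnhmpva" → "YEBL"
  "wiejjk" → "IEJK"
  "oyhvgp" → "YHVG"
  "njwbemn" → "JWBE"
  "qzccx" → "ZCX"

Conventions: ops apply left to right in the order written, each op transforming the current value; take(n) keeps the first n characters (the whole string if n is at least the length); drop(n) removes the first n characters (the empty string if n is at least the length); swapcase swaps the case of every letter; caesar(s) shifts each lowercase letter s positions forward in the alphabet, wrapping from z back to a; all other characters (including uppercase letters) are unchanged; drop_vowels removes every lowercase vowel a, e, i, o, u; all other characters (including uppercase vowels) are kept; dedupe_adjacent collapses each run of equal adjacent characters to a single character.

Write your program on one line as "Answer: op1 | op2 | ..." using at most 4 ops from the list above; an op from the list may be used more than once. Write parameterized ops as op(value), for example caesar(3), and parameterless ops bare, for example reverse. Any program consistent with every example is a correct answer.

drop(1) | dedupe_adjacent | take(4) | swapcase

Check, running the answer program on each example:
  "kbg" -> "bg" -> "bg" -> "bg" -> "BG"
  "kyeblfnhmpva" -> "yeblfnhmpva" -> "yeblfnhmpva" -> "yebl" -> "YEBL"
  "wiejjk" -> "iejjk" -> "iejk" -> "iejk" -> "IEJK"
  "oyhvgp" -> "yhvgp" -> "yhvgp" -> "yhvg" -> "YHVG"
  "njwbemn" -> "jwbemn" -> "jwbemn" -> "jwbe" -> "JWBE"
  "qzccx" -> "zccx" -> "zcx" -> "zcx" -> "ZCX"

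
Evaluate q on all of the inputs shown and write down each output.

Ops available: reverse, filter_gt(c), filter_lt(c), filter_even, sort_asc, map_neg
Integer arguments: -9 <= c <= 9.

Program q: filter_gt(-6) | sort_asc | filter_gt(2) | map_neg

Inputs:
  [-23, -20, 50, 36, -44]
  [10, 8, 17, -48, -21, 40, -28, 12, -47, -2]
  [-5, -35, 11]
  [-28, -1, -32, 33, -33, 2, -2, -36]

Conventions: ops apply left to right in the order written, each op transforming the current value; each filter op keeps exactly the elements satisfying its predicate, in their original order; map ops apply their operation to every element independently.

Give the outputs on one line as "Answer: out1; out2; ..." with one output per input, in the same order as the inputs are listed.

Execution, op by op:
  [-23, -20, 50, 36, -44] -> [50, 36] -> [36, 50] -> [36, 50] -> [-36, -50]
  [10, 8, 17, -48, -21, 40, -28, 12, -47, -2] -> [10, 8, 17, 40, 12, -2] -> [-2, 8, 10, 12, 17, 40] -> [8, 10, 12, 17, 40] -> [-8, -10, -12, -17, -40]
  [-5, -35, 11] -> [-5, 11] -> [-5, 11] -> [11] -> [-11]
  [-28, -1, -32, 33, -33, 2, -2, -36] -> [-1, 33, 2, -2] -> [-2, -1, 2, 33] -> [33] -> [-33]

[-36, -50]; [-8, -10, -12, -17, -40]; [-11]; [-33]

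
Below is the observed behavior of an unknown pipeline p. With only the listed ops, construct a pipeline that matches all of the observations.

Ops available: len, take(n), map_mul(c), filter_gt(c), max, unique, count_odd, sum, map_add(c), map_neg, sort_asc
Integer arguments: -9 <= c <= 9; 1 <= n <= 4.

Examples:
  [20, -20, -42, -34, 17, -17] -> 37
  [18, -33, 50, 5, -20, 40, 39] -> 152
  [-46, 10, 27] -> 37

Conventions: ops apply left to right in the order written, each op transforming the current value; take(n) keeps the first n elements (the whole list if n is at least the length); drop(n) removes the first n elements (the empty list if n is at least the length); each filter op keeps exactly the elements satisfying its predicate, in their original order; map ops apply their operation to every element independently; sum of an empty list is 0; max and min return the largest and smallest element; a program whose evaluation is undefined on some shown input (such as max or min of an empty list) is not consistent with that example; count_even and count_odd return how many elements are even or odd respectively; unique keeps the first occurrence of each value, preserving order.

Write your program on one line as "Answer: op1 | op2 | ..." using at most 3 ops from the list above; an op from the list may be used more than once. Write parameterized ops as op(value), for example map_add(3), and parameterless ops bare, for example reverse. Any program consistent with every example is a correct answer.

filter_gt(-1) | sum

Check, running the answer program on each example:
  [20, -20, -42, -34, 17, -17] -> [20, 17] -> 37
  [18, -33, 50, 5, -20, 40, 39] -> [18, 50, 5, 40, 39] -> 152
  [-46, 10, 27] -> [10, 27] -> 37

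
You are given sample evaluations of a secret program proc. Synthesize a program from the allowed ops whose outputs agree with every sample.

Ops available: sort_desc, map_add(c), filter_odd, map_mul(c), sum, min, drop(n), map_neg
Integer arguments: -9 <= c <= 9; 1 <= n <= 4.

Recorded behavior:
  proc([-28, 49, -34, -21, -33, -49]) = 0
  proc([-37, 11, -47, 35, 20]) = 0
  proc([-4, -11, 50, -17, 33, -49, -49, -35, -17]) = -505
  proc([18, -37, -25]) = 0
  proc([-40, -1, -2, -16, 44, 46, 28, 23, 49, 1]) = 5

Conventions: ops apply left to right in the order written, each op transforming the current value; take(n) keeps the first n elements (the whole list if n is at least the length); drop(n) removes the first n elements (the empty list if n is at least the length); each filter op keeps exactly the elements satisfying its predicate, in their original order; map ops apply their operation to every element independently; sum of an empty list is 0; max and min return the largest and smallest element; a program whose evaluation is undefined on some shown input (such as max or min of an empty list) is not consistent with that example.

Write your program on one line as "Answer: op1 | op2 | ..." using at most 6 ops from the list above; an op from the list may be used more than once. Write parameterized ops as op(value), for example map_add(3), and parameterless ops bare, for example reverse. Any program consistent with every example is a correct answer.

map_mul(5) | drop(4) | filter_odd | drop(2) | sum

Check, running the answer program on each example:
  [-28, 49, -34, -21, -33, -49] -> [-140, 245, -170, -105, -165, -245] -> [-165, -245] -> [-165, -245] -> [] -> 0
  [-37, 11, -47, 35, 20] -> [-185, 55, -235, 175, 100] -> [100] -> [] -> [] -> 0
  [-4, -11, 50, -17, 33, -49, -49, -35, -17] -> [-20, -55, 250, -85, 165, -245, -245, -175, -85] -> [165, -245, -245, -175, -85] -> [165, -245, -245, -175, -85] -> [-245, -175, -85] -> -505
  [18, -37, -25] -> [90, -185, -125] -> [] -> [] -> [] -> 0
  [-40, -1, -2, -16, 44, 46, 28, 23, 49, 1] -> [-200, -5, -10, -80, 220, 230, 140, 115, 245, 5] -> [220, 230, 140, 115, 245, 5] -> [115, 245, 5] -> [5] -> 5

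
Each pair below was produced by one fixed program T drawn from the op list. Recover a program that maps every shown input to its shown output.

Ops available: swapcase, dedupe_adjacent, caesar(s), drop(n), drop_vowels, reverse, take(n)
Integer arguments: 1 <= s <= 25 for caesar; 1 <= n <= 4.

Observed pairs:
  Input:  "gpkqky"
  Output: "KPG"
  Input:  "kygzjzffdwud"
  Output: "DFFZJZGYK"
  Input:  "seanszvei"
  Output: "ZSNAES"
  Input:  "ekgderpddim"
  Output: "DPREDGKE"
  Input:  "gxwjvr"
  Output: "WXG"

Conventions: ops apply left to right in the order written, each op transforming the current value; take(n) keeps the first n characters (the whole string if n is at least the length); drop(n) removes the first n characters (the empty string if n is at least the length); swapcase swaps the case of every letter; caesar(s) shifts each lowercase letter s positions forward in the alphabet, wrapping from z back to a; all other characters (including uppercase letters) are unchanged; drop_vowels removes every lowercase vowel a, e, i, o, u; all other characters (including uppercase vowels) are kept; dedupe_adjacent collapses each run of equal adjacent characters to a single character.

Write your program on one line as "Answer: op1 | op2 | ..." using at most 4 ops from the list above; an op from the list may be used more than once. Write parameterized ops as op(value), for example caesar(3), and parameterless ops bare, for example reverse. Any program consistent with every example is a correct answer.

reverse | swapcase | drop(1) | drop(2)

Check, running the answer program on each example:
  "gpkqky" -> "ykqkpg" -> "YKQKPG" -> "KQKPG" -> "KPG"
  "kygzjzffdwud" -> "duwdffzjzgyk" -> "DUWDFFZJZGYK" -> "UWDFFZJZGYK" -> "DFFZJZGYK"
  "seanszvei" -> "ievzsnaes" -> "IEVZSNAES" -> "EVZSNAES" -> "ZSNAES"
  "ekgderpddim" -> "middpredgke" -> "MIDDPREDGKE" -> "IDDPREDGKE" -> "DPREDGKE"
  "gxwjvr" -> "rvjwxg" -> "RVJWXG" -> "VJWXG" -> "WXG"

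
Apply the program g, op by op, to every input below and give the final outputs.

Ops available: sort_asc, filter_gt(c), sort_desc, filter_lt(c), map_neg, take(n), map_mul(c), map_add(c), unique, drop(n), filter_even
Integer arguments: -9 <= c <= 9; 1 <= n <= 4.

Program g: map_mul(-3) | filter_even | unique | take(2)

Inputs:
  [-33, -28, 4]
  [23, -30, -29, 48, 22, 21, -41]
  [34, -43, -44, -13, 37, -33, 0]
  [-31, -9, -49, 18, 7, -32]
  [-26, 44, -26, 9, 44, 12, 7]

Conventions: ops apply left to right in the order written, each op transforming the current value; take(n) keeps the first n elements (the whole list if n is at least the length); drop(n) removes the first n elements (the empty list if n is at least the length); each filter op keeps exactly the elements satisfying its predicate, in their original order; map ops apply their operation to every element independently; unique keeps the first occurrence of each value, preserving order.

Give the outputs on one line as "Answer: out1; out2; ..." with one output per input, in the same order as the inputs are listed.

Execution, op by op:
  [-33, -28, 4] -> [99, 84, -12] -> [84, -12] -> [84, -12] -> [84, -12]
  [23, -30, -29, 48, 22, 21, -41] -> [-69, 90, 87, -144, -66, -63, 123] -> [90, -144, -66] -> [90, -144, -66] -> [90, -144]
  [34, -43, -44, -13, 37, -33, 0] -> [-102, 129, 132, 39, -111, 99, 0] -> [-102, 132, 0] -> [-102, 132, 0] -> [-102, 132]
  [-31, -9, -49, 18, 7, -32] -> [93, 27, 147, -54, -21, 96] -> [-54, 96] -> [-54, 96] -> [-54, 96]
  [-26, 44, -26, 9, 44, 12, 7] -> [78, -132, 78, -27, -132, -36, -21] -> [78, -132, 78, -132, -36] -> [78, -132, -36] -> [78, -132]

[84, -12]; [90, -144]; [-102, 132]; [-54, 96]; [78, -132]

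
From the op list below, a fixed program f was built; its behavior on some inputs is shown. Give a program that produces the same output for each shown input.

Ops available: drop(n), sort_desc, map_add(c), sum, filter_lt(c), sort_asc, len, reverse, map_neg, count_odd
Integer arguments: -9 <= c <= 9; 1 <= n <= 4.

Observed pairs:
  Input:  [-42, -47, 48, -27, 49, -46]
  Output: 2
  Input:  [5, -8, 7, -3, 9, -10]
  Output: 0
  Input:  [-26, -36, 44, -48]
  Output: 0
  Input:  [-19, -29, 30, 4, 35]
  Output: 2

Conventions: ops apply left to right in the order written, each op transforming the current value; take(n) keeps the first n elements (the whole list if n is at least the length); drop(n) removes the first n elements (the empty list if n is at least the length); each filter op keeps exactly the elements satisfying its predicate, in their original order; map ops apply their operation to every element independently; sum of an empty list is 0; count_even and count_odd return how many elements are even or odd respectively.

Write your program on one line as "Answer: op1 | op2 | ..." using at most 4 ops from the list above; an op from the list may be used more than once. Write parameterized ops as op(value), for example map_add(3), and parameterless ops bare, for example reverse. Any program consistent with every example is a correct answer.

filter_lt(-7) | sort_asc | map_neg | count_odd

Check, running the answer program on each example:
  [-42, -47, 48, -27, 49, -46] -> [-42, -47, -27, -46] -> [-47, -46, -42, -27] -> [47, 46, 42, 27] -> 2
  [5, -8, 7, -3, 9, -10] -> [-8, -10] -> [-10, -8] -> [10, 8] -> 0
  [-26, -36, 44, -48] -> [-26, -36, -48] -> [-48, -36, -26] -> [48, 36, 26] -> 0
  [-19, -29, 30, 4, 35] -> [-19, -29] -> [-29, -19] -> [29, 19] -> 2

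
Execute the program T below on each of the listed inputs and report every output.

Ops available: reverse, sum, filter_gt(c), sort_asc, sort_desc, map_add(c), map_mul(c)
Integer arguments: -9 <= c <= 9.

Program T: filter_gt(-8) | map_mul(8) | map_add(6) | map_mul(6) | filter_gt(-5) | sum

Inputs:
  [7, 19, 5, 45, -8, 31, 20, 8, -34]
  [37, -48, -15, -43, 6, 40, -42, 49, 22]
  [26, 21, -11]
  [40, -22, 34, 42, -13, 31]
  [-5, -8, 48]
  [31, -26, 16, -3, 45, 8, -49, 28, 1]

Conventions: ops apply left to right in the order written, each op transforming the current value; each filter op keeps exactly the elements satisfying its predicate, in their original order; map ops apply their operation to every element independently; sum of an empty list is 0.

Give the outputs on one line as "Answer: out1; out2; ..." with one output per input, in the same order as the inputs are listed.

Execution, op by op:
  [7, 19, 5, 45, -8, 31, 20, 8, -34] -> [7, 19, 5, 45, 31, 20, 8] -> [56, 152, 40, 360, 248, 160, 64] -> [62, 158, 46, 366, 254, 166, 70] -> [372, 948, 276, 2196, 1524, 996, 420] -> [372, 948, 276, 2196, 1524, 996, 420] -> 6732
  [37, -48, -15, -43, 6, 40, -42, 49, 22] -> [37, 6, 40, 49, 22] -> [296, 48, 320, 392, 176] -> [302, 54, 326, 398, 182] -> [1812, 324, 1956, 2388, 1092] -> [1812, 324, 1956, 2388, 1092] -> 7572
  [26, 21, -11] -> [26, 21] -> [208, 168] -> [214, 174] -> [1284, 1044] -> [1284, 1044] -> 2328
  [40, -22, 34, 42, -13, 31] -> [40, 34, 42, 31] -> [320, 272, 336, 248] -> [326, 278, 342, 254] -> [1956, 1668, 2052, 1524] -> [1956, 1668, 2052, 1524] -> 7200
  [-5, -8, 48] -> [-5, 48] -> [-40, 384] -> [-34, 390] -> [-204, 2340] -> [2340] -> 2340
  [31, -26, 16, -3, 45, 8, -49, 28, 1] -> [31, 16, -3, 45, 8, 28, 1] -> [248, 128, -24, 360, 64, 224, 8] -> [254, 134, -18, 366, 70, 230, 14] -> [1524, 804, -108, 2196, 420, 1380, 84] -> [1524, 804, 2196, 420, 1380, 84] -> 6408

6732; 7572; 2328; 7200; 2340; 6408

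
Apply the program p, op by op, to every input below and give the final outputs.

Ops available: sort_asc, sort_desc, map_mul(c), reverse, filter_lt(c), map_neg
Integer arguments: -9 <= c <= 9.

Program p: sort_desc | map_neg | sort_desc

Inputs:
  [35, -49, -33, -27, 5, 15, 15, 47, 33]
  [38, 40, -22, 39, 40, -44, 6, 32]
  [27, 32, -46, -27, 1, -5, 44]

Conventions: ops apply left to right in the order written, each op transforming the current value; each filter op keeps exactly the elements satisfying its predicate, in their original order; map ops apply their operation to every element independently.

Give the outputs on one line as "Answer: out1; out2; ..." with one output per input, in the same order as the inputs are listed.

Execution, op by op:
  [35, -49, -33, -27, 5, 15, 15, 47, 33] -> [47, 35, 33, 15, 15, 5, -27, -33, -49] -> [-47, -35, -33, -15, -15, -5, 27, 33, 49] -> [49, 33, 27, -5, -15, -15, -33, -35, -47]
  [38, 40, -22, 39, 40, -44, 6, 32] -> [40, 40, 39, 38, 32, 6, -22, -44] -> [-40, -40, -39, -38, -32, -6, 22, 44] -> [44, 22, -6, -32, -38, -39, -40, -40]
  [27, 32, -46, -27, 1, -5, 44] -> [44, 32, 27, 1, -5, -27, -46] -> [-44, -32, -27, -1, 5, 27, 46] -> [46, 27, 5, -1, -27, -32, -44]

[49, 33, 27, -5, -15, -15, -33, -35, -47]; [44, 22, -6, -32, -38, -39, -40, -40]; [46, 27, 5, -1, -27, -32, -44]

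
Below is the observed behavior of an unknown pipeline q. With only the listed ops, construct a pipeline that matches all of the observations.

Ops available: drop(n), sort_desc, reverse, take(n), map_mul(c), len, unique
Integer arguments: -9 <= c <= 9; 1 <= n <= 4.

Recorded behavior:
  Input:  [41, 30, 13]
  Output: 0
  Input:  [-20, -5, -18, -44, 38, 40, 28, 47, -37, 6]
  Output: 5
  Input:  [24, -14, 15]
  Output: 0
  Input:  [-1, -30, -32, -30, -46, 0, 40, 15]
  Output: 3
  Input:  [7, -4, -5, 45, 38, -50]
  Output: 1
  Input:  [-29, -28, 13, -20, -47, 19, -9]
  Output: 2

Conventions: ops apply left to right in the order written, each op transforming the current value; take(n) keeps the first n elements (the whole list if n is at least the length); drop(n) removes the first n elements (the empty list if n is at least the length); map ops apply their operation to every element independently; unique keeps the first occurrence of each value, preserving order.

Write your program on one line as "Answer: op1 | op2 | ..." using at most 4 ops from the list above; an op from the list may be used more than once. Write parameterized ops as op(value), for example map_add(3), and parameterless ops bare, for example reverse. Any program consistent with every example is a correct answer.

drop(4) | drop(1) | sort_desc | len

Check, running the answer program on each example:
  [41, 30, 13] -> [] -> [] -> [] -> 0
  [-20, -5, -18, -44, 38, 40, 28, 47, -37, 6] -> [38, 40, 28, 47, -37, 6] -> [40, 28, 47, -37, 6] -> [47, 40, 28, 6, -37] -> 5
  [24, -14, 15] -> [] -> [] -> [] -> 0
  [-1, -30, -32, -30, -46, 0, 40, 15] -> [-46, 0, 40, 15] -> [0, 40, 15] -> [40, 15, 0] -> 3
  [7, -4, -5, 45, 38, -50] -> [38, -50] -> [-50] -> [-50] -> 1
  [-29, -28, 13, -20, -47, 19, -9] -> [-47, 19, -9] -> [19, -9] -> [19, -9] -> 2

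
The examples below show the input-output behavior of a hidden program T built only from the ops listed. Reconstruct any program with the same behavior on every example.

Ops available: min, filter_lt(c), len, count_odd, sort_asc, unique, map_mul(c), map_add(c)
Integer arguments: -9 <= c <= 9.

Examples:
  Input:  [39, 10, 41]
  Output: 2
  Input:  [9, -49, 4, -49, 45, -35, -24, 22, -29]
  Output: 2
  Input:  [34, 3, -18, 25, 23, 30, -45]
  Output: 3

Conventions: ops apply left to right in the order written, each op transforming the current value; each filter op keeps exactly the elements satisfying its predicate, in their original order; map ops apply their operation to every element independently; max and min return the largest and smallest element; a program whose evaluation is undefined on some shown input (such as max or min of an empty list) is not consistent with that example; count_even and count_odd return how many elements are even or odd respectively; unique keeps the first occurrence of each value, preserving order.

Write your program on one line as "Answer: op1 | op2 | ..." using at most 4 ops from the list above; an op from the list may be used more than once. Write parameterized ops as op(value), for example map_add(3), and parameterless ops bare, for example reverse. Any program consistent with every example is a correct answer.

map_mul(-7) | filter_lt(-8) | count_odd

Check, running the answer program on each example:
  [39, 10, 41] -> [-273, -70, -287] -> [-273, -70, -287] -> 2
  [9, -49, 4, -49, 45, -35, -24, 22, -29] -> [-63, 343, -28, 343, -315, 245, 168, -154, 203] -> [-63, -28, -315, -154] -> 2
  [34, 3, -18, 25, 23, 30, -45] -> [-238, -21, 126, -175, -161, -210, 315] -> [-238, -21, -175, -161, -210] -> 3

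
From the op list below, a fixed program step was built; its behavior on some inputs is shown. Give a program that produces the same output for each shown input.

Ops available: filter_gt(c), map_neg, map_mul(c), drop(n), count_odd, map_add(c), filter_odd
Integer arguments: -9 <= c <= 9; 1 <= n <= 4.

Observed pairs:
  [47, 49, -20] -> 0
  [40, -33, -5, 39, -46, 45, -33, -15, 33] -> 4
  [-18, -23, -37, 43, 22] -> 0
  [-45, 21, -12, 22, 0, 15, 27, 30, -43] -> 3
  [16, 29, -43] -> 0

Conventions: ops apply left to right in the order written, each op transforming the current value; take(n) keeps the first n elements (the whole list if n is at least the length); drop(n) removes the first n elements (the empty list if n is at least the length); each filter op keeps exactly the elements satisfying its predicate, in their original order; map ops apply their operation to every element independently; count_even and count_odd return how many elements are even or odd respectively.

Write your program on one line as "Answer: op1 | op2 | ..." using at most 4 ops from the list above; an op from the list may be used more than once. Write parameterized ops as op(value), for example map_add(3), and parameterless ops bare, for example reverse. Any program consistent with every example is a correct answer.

map_neg | drop(4) | map_add(-6) | count_odd

Check, running the answer program on each example:
  [47, 49, -20] -> [-47, -49, 20] -> [] -> [] -> 0
  [40, -33, -5, 39, -46, 45, -33, -15, 33] -> [-40, 33, 5, -39, 46, -45, 33, 15, -33] -> [46, -45, 33, 15, -33] -> [40, -51, 27, 9, -39] -> 4
  [-18, -23, -37, 43, 22] -> [18, 23, 37, -43, -22] -> [-22] -> [-28] -> 0
  [-45, 21, -12, 22, 0, 15, 27, 30, -43] -> [45, -21, 12, -22, 0, -15, -27, -30, 43] -> [0, -15, -27, -30, 43] -> [-6, -21, -33, -36, 37] -> 3
  [16, 29, -43] -> [-16, -29, 43] -> [] -> [] -> 0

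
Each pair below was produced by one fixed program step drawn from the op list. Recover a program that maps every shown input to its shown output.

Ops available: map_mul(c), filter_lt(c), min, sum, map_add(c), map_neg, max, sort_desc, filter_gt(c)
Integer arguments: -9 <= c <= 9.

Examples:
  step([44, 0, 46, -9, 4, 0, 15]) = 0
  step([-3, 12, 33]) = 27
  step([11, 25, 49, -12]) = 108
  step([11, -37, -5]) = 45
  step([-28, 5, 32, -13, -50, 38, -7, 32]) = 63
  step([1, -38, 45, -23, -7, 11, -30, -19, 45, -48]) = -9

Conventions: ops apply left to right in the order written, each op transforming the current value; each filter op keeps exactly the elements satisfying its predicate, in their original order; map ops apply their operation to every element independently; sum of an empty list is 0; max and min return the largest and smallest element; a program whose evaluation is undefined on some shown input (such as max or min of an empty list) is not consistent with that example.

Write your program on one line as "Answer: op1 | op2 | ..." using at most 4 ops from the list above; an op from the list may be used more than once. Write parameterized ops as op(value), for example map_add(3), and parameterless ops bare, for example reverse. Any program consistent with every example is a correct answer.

sort_desc | filter_lt(4) | map_mul(-9) | min

Check, running the answer program on each example:
  [44, 0, 46, -9, 4, 0, 15] -> [46, 44, 15, 4, 0, 0, -9] -> [0, 0, -9] -> [0, 0, 81] -> 0
  [-3, 12, 33] -> [33, 12, -3] -> [-3] -> [27] -> 27
  [11, 25, 49, -12] -> [49, 25, 11, -12] -> [-12] -> [108] -> 108
  [11, -37, -5] -> [11, -5, -37] -> [-5, -37] -> [45, 333] -> 45
  [-28, 5, 32, -13, -50, 38, -7, 32] -> [38, 32, 32, 5, -7, -13, -28, -50] -> [-7, -13, -28, -50] -> [63, 117, 252, 450] -> 63
  [1, -38, 45, -23, -7, 11, -30, -19, 45, -48] -> [45, 45, 11, 1, -7, -19, -23, -30, -38, -48] -> [1, -7, -19, -23, -30, -38, -48] -> [-9, 63, 171, 207, 270, 342, 432] -> -9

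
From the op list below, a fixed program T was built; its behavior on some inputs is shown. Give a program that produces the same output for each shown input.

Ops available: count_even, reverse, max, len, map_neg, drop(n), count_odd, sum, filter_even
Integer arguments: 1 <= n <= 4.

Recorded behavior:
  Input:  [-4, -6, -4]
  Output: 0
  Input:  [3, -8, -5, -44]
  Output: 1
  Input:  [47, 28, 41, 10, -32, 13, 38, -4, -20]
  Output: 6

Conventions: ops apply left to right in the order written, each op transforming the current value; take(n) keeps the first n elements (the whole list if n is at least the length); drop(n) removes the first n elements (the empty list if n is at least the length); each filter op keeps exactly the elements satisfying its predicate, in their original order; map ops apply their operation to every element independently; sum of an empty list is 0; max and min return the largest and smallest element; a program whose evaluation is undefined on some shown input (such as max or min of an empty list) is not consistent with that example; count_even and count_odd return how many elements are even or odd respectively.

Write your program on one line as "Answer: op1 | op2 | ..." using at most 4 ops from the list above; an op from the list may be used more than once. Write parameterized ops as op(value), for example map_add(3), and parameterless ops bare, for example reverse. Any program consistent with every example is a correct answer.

drop(3) | map_neg | len

Check, running the answer program on each example:
  [-4, -6, -4] -> [] -> [] -> 0
  [3, -8, -5, -44] -> [-44] -> [44] -> 1
  [47, 28, 41, 10, -32, 13, 38, -4, -20] -> [10, -32, 13, 38, -4, -20] -> [-10, 32, -13, -38, 4, 20] -> 6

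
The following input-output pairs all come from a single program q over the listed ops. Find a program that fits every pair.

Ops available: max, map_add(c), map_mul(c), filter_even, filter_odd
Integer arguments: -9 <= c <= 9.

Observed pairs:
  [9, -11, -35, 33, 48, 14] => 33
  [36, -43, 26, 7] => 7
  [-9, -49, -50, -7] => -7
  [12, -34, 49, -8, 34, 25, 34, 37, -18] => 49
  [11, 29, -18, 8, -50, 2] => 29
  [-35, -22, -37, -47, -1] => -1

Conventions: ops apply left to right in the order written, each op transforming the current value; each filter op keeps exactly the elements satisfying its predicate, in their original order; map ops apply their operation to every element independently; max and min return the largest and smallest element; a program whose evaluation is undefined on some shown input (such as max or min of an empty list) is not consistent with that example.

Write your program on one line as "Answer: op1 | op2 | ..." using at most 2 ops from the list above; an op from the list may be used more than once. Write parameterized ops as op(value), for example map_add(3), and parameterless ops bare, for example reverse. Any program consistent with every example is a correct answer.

filter_odd | max

Check, running the answer program on each example:
  [9, -11, -35, 33, 48, 14] -> [9, -11, -35, 33] -> 33
  [36, -43, 26, 7] -> [-43, 7] -> 7
  [-9, -49, -50, -7] -> [-9, -49, -7] -> -7
  [12, -34, 49, -8, 34, 25, 34, 37, -18] -> [49, 25, 37] -> 49
  [11, 29, -18, 8, -50, 2] -> [11, 29] -> 29
  [-35, -22, -37, -47, -1] -> [-35, -37, -47, -1] -> -1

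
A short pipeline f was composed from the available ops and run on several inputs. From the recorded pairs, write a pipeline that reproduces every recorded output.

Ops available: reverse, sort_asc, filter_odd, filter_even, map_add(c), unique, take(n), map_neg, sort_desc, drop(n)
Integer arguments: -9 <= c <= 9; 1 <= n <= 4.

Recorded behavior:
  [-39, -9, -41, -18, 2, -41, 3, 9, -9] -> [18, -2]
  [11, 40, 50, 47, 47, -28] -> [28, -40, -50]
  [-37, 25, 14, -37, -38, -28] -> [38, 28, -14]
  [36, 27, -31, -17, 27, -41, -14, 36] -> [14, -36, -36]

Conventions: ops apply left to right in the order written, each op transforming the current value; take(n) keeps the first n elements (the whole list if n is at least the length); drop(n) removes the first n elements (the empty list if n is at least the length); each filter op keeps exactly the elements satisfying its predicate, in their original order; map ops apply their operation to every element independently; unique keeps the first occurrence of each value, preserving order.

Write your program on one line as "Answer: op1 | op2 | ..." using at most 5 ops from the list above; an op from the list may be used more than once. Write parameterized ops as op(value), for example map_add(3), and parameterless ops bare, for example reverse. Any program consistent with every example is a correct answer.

filter_even | map_neg | reverse | sort_desc

Check, running the answer program on each example:
  [-39, -9, -41, -18, 2, -41, 3, 9, -9] -> [-18, 2] -> [18, -2] -> [-2, 18] -> [18, -2]
  [11, 40, 50, 47, 47, -28] -> [40, 50, -28] -> [-40, -50, 28] -> [28, -50, -40] -> [28, -40, -50]
  [-37, 25, 14, -37, -38, -28] -> [14, -38, -28] -> [-14, 38, 28] -> [28, 38, -14] -> [38, 28, -14]
  [36, 27, -31, -17, 27, -41, -14, 36] -> [36, -14, 36] -> [-36, 14, -36] -> [-36, 14, -36] -> [14, -36, -36]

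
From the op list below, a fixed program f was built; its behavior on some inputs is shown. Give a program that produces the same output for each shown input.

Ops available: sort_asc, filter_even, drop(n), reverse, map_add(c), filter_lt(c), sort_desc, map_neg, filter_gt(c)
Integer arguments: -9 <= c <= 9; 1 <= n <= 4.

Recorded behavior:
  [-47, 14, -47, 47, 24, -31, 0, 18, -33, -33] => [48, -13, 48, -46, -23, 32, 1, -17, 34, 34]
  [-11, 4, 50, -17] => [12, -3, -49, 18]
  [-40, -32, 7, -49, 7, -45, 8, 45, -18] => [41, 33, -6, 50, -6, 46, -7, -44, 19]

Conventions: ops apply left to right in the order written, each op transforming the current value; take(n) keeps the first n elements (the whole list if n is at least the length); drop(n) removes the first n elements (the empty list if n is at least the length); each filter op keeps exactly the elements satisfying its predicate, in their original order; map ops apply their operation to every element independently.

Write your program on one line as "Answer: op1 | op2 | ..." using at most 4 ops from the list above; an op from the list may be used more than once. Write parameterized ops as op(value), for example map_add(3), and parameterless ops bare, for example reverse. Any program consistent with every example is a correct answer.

map_add(-1) | reverse | map_neg | reverse

Check, running the answer program on each example:
  [-47, 14, -47, 47, 24, -31, 0, 18, -33, -33] -> [-48, 13, -48, 46, 23, -32, -1, 17, -34, -34] -> [-34, -34, 17, -1, -32, 23, 46, -48, 13, -48] -> [34, 34, -17, 1, 32, -23, -46, 48, -13, 48] -> [48, -13, 48, -46, -23, 32, 1, -17, 34, 34]
  [-11, 4, 50, -17] -> [-12, 3, 49, -18] -> [-18, 49, 3, -12] -> [18, -49, -3, 12] -> [12, -3, -49, 18]
  [-40, -32, 7, -49, 7, -45, 8, 45, -18] -> [-41, -33, 6, -50, 6, -46, 7, 44, -19] -> [-19, 44, 7, -46, 6, -50, 6, -33, -41] -> [19, -44, -7, 46, -6, 50, -6, 33, 41] -> [41, 33, -6, 50, -6, 46, -7, -44, 19]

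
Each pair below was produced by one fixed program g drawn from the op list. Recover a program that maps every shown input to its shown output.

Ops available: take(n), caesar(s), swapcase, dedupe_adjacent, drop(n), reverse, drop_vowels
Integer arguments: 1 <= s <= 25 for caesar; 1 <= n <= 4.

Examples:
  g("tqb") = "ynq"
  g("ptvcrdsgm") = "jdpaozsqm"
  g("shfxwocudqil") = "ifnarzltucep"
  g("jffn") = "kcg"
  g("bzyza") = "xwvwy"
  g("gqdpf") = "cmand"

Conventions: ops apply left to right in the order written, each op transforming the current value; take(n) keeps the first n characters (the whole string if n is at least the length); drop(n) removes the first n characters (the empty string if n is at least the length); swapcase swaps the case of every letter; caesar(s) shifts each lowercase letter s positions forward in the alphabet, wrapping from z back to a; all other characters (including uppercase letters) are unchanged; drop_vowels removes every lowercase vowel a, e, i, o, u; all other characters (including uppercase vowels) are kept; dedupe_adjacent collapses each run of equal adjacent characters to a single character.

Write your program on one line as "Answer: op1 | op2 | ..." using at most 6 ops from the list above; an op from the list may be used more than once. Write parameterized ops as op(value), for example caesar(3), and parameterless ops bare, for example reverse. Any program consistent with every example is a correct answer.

reverse | dedupe_adjacent | reverse | caesar(7) | caesar(16) | reverse

Check, running the answer program on each example:
  "tqb" -> "bqt" -> "bqt" -> "tqb" -> "axi" -> "qny" -> "ynq"
  "ptvcrdsgm" -> "mgsdrcvtp" -> "mgsdrcvtp" -> "ptvcrdsgm" -> "wacjykznt" -> "mqszoapdj" -> "jdpaozsqm"
  "shfxwocudqil" -> "liqducowxfhs" -> "liqducowxfhs" -> "shfxwocudqil" -> "zomedvjbkxps" -> "pecutlzranfi" -> "ifnarzltucep"
  "jffn" -> "nffj" -> "nfj" -> "jfn" -> "qmu" -> "gck" -> "kcg"
  "bzyza" -> "azyzb" -> "azyzb" -> "bzyza" -> "igfgh" -> "ywvwx" -> "xwvwy"
  "gqdpf" -> "fpdqg" -> "fpdqg" -> "gqdpf" -> "nxkwm" -> "dnamc" -> "cmand"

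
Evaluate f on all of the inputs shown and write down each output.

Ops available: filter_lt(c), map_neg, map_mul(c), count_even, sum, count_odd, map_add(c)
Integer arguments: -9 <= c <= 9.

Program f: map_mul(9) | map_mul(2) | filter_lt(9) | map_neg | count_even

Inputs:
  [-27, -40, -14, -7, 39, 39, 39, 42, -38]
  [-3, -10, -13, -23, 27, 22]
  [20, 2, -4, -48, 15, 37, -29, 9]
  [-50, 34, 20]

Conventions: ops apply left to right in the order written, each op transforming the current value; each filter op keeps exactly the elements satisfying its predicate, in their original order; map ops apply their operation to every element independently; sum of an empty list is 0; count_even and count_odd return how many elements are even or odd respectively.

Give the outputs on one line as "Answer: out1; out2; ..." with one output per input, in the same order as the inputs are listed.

5; 4; 3; 1

Execution, op by op:
  [-27, -40, -14, -7, 39, 39, 39, 42, -38] -> [-243, -360, -126, -63, 351, 351, 351, 378, -342] -> [-486, -720, -252, -126, 702, 702, 702, 756, -684] -> [-486, -720, -252, -126, -684] -> [486, 720, 252, 126, 684] -> 5
  [-3, -10, -13, -23, 27, 22] -> [-27, -90, -117, -207, 243, 198] -> [-54, -180, -234, -414, 486, 396] -> [-54, -180, -234, -414] -> [54, 180, 234, 414] -> 4
  [20, 2, -4, -48, 15, 37, -29, 9] -> [180, 18, -36, -432, 135, 333, -261, 81] -> [360, 36, -72, -864, 270, 666, -522, 162] -> [-72, -864, -522] -> [72, 864, 522] -> 3
  [-50, 34, 20] -> [-450, 306, 180] -> [-900, 612, 360] -> [-900] -> [900] -> 1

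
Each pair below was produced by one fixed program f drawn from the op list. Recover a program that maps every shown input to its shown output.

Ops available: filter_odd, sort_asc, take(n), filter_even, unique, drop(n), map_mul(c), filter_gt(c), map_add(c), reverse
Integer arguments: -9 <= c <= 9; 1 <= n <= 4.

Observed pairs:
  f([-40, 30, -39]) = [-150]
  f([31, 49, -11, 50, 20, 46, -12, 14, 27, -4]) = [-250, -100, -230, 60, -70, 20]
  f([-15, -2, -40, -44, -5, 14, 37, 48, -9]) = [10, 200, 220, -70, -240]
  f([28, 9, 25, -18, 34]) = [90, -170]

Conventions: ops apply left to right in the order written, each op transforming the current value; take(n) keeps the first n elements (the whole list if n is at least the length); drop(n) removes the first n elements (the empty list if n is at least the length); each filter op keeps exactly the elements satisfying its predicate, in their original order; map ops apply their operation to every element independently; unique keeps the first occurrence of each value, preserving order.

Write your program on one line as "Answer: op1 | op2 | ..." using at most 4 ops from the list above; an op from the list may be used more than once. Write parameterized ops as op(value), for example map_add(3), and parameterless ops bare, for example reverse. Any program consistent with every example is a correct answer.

drop(1) | filter_even | map_mul(-5)

Check, running the answer program on each example:
  [-40, 30, -39] -> [30, -39] -> [30] -> [-150]
  [31, 49, -11, 50, 20, 46, -12, 14, 27, -4] -> [49, -11, 50, 20, 46, -12, 14, 27, -4] -> [50, 20, 46, -12, 14, -4] -> [-250, -100, -230, 60, -70, 20]
  [-15, -2, -40, -44, -5, 14, 37, 48, -9] -> [-2, -40, -44, -5, 14, 37, 48, -9] -> [-2, -40, -44, 14, 48] -> [10, 200, 220, -70, -240]
  [28, 9, 25, -18, 34] -> [9, 25, -18, 34] -> [-18, 34] -> [90, -170]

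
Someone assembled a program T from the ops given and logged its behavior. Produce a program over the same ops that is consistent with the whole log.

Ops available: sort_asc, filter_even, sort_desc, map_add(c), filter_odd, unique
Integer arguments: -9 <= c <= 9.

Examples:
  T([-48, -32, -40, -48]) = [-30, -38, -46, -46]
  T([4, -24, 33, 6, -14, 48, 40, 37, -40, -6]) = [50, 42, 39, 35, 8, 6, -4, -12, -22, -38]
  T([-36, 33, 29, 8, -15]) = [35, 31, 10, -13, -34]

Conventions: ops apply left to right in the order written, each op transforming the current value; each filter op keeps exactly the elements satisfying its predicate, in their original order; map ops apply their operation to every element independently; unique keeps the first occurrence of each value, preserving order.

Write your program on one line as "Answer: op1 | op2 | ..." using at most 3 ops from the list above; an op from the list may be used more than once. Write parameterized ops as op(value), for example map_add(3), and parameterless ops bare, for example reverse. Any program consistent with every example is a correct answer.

sort_desc | map_add(2)

Check, running the answer program on each example:
  [-48, -32, -40, -48] -> [-32, -40, -48, -48] -> [-30, -38, -46, -46]
  [4, -24, 33, 6, -14, 48, 40, 37, -40, -6] -> [48, 40, 37, 33, 6, 4, -6, -14, -24, -40] -> [50, 42, 39, 35, 8, 6, -4, -12, -22, -38]
  [-36, 33, 29, 8, -15] -> [33, 29, 8, -15, -36] -> [35, 31, 10, -13, -34]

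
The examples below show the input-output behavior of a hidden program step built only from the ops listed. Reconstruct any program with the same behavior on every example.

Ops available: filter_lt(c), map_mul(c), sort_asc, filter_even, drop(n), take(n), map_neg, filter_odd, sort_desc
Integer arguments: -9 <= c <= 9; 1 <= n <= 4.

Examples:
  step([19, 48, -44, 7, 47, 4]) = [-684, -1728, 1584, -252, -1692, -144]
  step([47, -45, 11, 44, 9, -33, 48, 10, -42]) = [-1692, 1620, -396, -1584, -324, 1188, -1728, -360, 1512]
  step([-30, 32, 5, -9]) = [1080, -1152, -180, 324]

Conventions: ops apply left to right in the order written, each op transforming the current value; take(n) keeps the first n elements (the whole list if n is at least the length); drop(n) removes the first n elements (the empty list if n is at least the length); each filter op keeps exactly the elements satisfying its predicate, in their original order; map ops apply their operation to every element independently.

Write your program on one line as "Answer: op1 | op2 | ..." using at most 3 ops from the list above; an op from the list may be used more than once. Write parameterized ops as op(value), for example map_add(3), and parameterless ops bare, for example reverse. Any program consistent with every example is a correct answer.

map_neg | map_mul(-9) | map_mul(-4)

Check, running the answer program on each example:
  [19, 48, -44, 7, 47, 4] -> [-19, -48, 44, -7, -47, -4] -> [171, 432, -396, 63, 423, 36] -> [-684, -1728, 1584, -252, -1692, -144]
  [47, -45, 11, 44, 9, -33, 48, 10, -42] -> [-47, 45, -11, -44, -9, 33, -48, -10, 42] -> [423, -405, 99, 396, 81, -297, 432, 90, -378] -> [-1692, 1620, -396, -1584, -324, 1188, -1728, -360, 1512]
  [-30, 32, 5, -9] -> [30, -32, -5, 9] -> [-270, 288, 45, -81] -> [1080, -1152, -180, 324]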